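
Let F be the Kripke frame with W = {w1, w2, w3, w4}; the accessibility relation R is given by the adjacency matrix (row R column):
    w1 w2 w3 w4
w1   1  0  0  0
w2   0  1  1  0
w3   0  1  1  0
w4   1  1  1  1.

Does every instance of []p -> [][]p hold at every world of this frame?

Yes

The schema 4 characterises exactly the transitive frames.
Transitive: yes — every two-step R-path is closed by a direct edge.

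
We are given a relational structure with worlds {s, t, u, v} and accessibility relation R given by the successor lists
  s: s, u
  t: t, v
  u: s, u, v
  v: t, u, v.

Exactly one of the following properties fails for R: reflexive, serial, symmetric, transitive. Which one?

Reflexive: yes — every world is R-related to itself.
Serial: yes — every world has a successor (e.g. s R s).
Symmetric: yes — every pair in R has its reverse in R.
Transitive: no — s R u and u R v, but not s R v.
Only transitive fails.

transitive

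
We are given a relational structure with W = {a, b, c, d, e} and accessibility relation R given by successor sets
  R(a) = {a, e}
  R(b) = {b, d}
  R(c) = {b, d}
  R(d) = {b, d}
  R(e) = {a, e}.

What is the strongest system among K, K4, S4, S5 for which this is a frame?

Transitive (axiom 4): yes — every two-step R-path is closed by a direct edge.
Reflexive (axiom T): no — c is not related to itself.
Euclidean (axiom 5): yes — any two successors of a common world are R-related.
So F validates K, K4; S4 would additionally require R to be reflexive. The strongest is K4.

K4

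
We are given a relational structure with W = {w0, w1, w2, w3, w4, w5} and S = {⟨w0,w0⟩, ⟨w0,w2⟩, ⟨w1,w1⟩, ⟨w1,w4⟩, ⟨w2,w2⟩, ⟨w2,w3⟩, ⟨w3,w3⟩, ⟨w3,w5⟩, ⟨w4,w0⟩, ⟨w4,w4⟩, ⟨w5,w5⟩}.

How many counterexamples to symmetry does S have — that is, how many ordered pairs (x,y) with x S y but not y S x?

5

Enumerating: (w0,w2), (w1,w4), (w2,w3), (w3,w5), (w4,w0).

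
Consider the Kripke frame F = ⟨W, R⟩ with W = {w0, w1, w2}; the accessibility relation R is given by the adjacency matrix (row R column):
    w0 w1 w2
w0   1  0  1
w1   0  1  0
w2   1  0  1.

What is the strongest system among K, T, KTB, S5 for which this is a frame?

Reflexive (axiom T): yes — every world is R-related to itself.
Symmetric (axiom B): yes — every pair in R has its reverse in R.
Euclidean (axiom 5): yes — any two successors of a common world are R-related.
So F validates K, T, KTB, S5. The strongest is S5.

S5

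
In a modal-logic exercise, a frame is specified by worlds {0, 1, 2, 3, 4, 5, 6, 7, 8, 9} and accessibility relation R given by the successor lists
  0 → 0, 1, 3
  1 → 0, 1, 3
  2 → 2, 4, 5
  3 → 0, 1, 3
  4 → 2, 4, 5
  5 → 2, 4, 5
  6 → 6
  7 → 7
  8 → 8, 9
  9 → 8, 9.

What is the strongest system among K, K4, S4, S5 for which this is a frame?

S5

Transitive (axiom 4): yes — every two-step R-path is closed by a direct edge.
Reflexive (axiom T): yes — every world is R-related to itself.
Euclidean (axiom 5): yes — any two successors of a common world are R-related.
So F validates K, K4, S4, S5. The strongest is S5.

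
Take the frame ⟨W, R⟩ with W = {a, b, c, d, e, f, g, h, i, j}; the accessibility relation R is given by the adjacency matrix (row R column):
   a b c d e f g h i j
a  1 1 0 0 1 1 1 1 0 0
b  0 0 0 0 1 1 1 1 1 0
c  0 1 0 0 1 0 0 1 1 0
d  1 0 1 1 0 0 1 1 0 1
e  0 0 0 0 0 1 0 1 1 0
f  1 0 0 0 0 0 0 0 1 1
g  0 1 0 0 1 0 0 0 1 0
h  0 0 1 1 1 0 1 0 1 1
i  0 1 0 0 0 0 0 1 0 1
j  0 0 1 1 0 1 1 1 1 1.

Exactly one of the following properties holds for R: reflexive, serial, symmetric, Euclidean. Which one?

Reflexive: no — b is not related to itself.
Serial: yes — every world has a successor (e.g. a R a).
Symmetric: no — a R b but not b R a.
Euclidean: no — a R e and a R b, but not e R b.
Only serial holds.

serial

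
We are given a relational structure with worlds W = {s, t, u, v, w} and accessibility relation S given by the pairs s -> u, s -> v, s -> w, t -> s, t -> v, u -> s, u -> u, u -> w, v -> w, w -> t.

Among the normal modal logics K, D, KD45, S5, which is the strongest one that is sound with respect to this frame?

Serial (axiom D): yes — every world has a successor (e.g. s S u).
Euclidean (axiom 5): no — s S u and s S v, but not u S v.
Transitive (axiom 4): no — s S w and w S t, but not s S t.
Reflexive (axiom T): no — s is not related to itself.
So F validates K, D; KD45 would additionally require S to be Euclidean and transitive. The strongest is D.

D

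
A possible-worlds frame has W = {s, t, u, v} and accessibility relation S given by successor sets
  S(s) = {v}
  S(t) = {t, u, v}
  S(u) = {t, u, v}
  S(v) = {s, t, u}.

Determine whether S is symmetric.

Yes

Symmetric: yes — every pair in S has its reverse in S.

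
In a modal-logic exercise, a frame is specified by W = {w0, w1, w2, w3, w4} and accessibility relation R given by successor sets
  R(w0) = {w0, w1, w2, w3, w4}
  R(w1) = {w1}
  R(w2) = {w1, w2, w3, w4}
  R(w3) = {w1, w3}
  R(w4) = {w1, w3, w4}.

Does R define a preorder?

Yes

Reflexive: yes — every world is R-related to itself.
Transitive: yes — every two-step R-path is closed by a direct edge.
So R is a preorder.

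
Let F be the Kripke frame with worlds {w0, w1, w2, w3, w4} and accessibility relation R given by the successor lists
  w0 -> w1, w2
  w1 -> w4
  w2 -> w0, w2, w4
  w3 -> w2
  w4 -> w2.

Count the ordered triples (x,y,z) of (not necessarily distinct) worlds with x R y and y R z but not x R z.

Enumerating: (w0,w1,w4), (w0,w2,w0), (w0,w2,w4), (w1,w4,w2), (w2,w0,w1), (w3,w2,w0), (w3,w2,w4), (w4,w2,w0), (w4,w2,w4).

9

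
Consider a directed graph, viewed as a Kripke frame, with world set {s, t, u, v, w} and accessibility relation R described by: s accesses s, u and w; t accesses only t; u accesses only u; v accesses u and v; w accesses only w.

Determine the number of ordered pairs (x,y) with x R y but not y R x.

Enumerating: (s,u), (s,w), (v,u).

3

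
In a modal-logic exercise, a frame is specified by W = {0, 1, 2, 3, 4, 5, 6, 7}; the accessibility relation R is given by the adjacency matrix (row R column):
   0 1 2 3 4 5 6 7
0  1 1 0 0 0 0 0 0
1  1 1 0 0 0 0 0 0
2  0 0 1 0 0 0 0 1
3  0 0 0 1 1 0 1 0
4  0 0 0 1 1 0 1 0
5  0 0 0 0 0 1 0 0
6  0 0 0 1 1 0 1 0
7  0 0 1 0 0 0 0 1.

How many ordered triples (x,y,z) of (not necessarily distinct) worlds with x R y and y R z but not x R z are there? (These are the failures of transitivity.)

R is transitive; there are no such tuples.

0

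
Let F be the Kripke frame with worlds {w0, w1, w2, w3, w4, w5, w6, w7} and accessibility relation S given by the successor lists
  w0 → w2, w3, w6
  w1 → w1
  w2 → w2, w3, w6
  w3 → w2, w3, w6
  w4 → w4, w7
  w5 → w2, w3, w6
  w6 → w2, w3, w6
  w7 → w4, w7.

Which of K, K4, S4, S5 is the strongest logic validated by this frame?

K4

Transitive (axiom 4): yes — every two-step S-path is closed by a direct edge.
Reflexive (axiom T): no — w0 is not related to itself.
Euclidean (axiom 5): yes — any two successors of a common world are S-related.
So F validates K, K4; S4 would additionally require S to be reflexive. The strongest is K4.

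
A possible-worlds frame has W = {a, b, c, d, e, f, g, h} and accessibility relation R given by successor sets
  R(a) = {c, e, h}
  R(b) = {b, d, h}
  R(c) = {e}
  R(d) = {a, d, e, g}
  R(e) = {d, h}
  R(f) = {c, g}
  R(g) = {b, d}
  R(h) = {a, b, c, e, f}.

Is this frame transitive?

No

Transitive: no — a R e and e R d, but not a R d.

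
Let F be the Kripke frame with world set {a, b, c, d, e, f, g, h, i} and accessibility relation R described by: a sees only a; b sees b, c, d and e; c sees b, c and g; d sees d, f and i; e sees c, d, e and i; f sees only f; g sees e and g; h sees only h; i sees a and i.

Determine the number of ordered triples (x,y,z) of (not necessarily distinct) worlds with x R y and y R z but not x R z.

Enumerating: (b,c,g), (b,d,f), (b,d,i), (b,e,i), (c,b,d), (c,b,e), (c,g,e), (d,i,a), (e,c,b), (e,c,g), (e,d,f), (e,i,a), (g,e,c), (g,e,d), (g,e,i).

15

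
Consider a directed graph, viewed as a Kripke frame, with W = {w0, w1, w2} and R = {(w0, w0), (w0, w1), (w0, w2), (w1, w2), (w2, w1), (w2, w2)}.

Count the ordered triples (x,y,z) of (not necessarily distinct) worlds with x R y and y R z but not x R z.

Enumerating: (w1,w2,w1).

1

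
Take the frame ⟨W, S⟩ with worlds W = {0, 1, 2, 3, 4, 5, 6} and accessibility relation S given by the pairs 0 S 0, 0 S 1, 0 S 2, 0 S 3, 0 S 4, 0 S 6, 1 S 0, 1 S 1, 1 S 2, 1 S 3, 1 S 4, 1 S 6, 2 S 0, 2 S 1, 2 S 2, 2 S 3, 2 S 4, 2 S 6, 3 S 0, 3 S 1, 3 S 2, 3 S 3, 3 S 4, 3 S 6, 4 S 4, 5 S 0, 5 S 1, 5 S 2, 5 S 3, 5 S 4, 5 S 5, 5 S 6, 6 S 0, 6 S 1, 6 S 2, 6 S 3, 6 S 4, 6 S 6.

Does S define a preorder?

Reflexive: yes — every world is S-related to itself.
Transitive: yes — every two-step S-path is closed by a direct edge.
So S is a preorder.

Yes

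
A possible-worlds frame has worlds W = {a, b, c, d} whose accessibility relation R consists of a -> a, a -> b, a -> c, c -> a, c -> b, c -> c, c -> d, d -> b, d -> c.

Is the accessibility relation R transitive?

Transitive: no — a R c and c R d, but not a R d.

No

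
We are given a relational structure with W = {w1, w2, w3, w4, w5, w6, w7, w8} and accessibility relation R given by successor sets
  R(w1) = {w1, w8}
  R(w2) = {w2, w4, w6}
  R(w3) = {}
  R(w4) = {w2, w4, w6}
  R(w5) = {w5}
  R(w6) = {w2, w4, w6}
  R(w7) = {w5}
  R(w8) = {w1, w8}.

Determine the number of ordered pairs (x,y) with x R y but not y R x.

Enumerating: (w7,w5).

1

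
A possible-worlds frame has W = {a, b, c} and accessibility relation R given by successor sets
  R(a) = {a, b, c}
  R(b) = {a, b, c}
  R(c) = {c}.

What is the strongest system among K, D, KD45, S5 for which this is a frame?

Serial (axiom D): yes — every world has a successor (e.g. a R a).
Euclidean (axiom 5): no — a R c and a R b, but not c R b.
Transitive (axiom 4): yes — every two-step R-path is closed by a direct edge.
Reflexive (axiom T): yes — every world is R-related to itself.
So F validates K, D; KD45 would additionally require R to be Euclidean. The strongest is D.

D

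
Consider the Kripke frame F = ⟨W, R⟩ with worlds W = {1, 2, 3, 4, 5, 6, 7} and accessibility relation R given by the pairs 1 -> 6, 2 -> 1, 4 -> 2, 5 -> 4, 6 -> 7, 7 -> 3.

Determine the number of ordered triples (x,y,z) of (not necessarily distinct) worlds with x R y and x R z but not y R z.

Enumerating: (1,6,6), (2,1,1), (4,2,2), (5,4,4), (6,7,7), (7,3,3).

6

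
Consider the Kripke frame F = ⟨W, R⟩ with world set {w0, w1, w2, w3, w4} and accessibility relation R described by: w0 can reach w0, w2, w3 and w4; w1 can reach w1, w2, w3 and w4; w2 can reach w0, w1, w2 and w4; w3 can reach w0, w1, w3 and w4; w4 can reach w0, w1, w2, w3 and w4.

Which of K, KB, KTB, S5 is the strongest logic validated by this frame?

Symmetric (axiom B): yes — every pair in R has its reverse in R.
Reflexive (axiom T): yes — every world is R-related to itself.
Euclidean (axiom 5): no — w0 R w2 and w0 R w3, but not w2 R w3.
So F validates K, KB, KTB; S5 would additionally require R to be Euclidean. The strongest is KTB.

KTB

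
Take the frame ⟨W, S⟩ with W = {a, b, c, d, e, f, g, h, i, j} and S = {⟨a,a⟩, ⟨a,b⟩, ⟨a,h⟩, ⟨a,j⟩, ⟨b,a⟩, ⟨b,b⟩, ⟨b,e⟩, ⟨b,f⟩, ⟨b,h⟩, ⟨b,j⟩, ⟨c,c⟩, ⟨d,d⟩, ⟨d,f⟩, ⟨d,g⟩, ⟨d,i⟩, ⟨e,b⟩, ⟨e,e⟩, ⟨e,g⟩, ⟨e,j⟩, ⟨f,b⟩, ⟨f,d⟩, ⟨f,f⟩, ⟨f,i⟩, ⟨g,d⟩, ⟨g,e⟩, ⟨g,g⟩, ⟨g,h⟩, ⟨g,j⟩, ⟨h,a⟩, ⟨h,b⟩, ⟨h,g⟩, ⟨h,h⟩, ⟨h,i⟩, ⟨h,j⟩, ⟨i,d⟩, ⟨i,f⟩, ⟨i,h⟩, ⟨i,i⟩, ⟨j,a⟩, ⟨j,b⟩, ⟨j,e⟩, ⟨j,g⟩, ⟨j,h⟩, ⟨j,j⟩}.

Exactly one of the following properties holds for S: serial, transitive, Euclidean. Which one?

serial

Serial: yes — every world has a successor (e.g. a S a).
Transitive: no — a S b and b S e, but not a S e.
Euclidean: no — b S a and b S e, but not a S e.
Only serial holds.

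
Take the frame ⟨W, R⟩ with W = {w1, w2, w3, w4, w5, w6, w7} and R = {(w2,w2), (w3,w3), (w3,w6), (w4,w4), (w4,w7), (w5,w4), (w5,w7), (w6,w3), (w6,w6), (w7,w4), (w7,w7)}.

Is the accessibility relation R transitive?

Transitive: yes — every two-step R-path is closed by a direct edge.

Yes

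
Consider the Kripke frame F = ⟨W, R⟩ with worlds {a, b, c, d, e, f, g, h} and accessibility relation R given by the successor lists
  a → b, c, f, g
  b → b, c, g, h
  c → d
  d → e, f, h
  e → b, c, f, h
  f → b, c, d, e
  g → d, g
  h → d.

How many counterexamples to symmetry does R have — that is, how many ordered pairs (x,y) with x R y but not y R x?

15

Enumerating: (a,b), (a,c), (a,f), (a,g), (b,c), (b,g), (b,h), (c,d), (d,e), (e,b), (e,c), (e,h), (f,b), (f,c), (g,d).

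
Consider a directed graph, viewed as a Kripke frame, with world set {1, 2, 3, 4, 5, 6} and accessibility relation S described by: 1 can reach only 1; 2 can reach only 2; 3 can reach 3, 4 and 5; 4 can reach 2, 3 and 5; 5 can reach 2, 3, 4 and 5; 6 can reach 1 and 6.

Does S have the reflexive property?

No

Reflexive: no — 4 is not related to itself.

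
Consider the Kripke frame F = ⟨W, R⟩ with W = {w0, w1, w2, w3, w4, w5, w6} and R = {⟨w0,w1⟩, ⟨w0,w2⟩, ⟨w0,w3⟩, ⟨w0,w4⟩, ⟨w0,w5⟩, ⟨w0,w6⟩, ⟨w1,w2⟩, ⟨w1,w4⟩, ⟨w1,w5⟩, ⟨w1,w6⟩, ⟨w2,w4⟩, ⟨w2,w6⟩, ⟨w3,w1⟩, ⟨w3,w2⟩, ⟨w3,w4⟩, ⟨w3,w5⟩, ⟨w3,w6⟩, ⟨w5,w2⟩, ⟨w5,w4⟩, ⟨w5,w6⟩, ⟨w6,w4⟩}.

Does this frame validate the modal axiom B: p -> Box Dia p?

Axiom B corresponds to the accessibility relation being symmetric.
Symmetric: no — w0 R w1 but not w1 R w0.

No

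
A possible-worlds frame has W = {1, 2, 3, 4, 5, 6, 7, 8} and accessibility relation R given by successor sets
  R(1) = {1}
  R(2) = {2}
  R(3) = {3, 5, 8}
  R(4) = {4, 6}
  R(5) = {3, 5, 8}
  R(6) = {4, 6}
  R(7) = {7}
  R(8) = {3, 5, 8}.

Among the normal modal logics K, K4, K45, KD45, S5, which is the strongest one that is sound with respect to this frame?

Transitive (axiom 4): yes — every two-step R-path is closed by a direct edge.
Euclidean (axiom 5): yes — any two successors of a common world are R-related.
Serial (axiom D): yes — every world has a successor (e.g. 1 R 1).
Reflexive (axiom T): yes — every world is R-related to itself.
So F validates K, K4, K45, KD45, S5. The strongest is S5.

S5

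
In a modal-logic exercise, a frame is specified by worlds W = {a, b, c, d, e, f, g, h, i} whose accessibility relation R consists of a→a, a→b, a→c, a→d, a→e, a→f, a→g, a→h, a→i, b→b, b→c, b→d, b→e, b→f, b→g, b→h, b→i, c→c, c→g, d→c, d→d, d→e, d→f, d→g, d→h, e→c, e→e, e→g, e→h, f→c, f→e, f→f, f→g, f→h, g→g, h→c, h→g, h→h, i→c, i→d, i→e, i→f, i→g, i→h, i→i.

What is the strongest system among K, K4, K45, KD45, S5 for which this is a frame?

K4

Transitive (axiom 4): yes — every two-step R-path is closed by a direct edge.
Euclidean (axiom 5): no — a R c and a R b, but not c R b.
Serial (axiom D): yes — every world has a successor (e.g. a R a).
Reflexive (axiom T): yes — every world is R-related to itself.
So F validates K, K4; K45 would additionally require R to be Euclidean. The strongest is K4.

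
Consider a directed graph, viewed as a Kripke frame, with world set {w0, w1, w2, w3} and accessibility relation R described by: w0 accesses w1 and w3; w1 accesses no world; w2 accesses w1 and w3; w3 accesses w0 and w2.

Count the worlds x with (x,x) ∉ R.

4

Enumerating: w0, w1, w2, w3.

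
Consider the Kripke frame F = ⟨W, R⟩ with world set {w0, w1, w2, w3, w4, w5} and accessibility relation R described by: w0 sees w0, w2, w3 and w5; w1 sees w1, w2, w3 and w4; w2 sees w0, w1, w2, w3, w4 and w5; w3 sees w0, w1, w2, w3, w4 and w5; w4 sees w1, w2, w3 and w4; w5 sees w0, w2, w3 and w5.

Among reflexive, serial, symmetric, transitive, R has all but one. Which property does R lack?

Reflexive: yes — every world is R-related to itself.
Serial: yes — every world has a successor (e.g. w0 R w0).
Symmetric: yes — every pair in R has its reverse in R.
Transitive: no — w0 R w2 and w2 R w1, but not w0 R w1.
Only transitive fails.

transitive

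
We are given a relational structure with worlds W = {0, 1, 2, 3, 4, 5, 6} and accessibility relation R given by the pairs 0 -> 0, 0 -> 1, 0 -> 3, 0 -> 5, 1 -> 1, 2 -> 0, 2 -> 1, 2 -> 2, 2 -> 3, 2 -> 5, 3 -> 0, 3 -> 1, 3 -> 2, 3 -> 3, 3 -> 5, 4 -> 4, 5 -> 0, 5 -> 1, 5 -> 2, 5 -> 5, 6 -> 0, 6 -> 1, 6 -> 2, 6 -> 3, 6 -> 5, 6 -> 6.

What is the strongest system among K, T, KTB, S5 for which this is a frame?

T

Reflexive (axiom T): yes — every world is R-related to itself.
Symmetric (axiom B): no — 0 R 1 but not 1 R 0.
Euclidean (axiom 5): no — 0 R 1 and 0 R 3, but not 1 R 3.
So F validates K, T; KTB would additionally require R to be symmetric. The strongest is T.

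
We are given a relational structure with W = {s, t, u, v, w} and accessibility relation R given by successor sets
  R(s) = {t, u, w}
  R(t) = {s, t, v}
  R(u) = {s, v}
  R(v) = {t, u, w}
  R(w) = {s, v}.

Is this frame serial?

Yes

Serial: yes — every world has a successor (e.g. s R t).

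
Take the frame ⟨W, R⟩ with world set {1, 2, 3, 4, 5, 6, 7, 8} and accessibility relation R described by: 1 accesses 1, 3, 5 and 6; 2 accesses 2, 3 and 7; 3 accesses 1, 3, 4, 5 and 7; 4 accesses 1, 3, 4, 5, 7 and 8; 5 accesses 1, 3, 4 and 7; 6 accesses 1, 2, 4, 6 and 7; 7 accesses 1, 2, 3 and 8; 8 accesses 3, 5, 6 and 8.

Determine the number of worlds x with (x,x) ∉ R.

Enumerating: 5, 7.

2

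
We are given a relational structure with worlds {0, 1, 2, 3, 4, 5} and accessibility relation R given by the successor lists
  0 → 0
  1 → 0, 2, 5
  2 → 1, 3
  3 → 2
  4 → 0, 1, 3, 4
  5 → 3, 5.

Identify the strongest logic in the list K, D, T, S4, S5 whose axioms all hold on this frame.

Serial (axiom D): yes — every world has a successor (e.g. 0 R 0).
Reflexive (axiom T): no — 1 is not related to itself.
Transitive (axiom 4): no — 1 R 2 and 2 R 3, but not 1 R 3.
Euclidean (axiom 5): no — 1 R 0 and 1 R 2, but not 0 R 2.
So F validates K, D; T would additionally require R to be reflexive. The strongest is D.

D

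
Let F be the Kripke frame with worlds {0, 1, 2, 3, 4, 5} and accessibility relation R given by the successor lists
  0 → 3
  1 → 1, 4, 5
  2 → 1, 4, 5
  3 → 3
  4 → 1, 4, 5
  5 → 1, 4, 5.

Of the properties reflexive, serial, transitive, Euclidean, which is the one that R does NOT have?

Reflexive: no — 0 is not related to itself.
Serial: yes — every world has a successor (e.g. 0 R 3).
Transitive: yes — every two-step R-path is closed by a direct edge.
Euclidean: yes — any two successors of a common world are R-related.
Only reflexive fails.

reflexive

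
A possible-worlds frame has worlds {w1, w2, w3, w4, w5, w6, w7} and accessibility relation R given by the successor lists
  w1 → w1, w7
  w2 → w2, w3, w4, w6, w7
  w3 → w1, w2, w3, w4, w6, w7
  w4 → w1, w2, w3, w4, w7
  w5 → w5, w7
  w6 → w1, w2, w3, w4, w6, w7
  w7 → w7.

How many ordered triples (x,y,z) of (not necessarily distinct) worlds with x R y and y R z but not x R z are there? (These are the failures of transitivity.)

5

Enumerating: (w2,w3,w1), (w2,w4,w1), (w2,w6,w1), (w4,w2,w6), (w4,w3,w6).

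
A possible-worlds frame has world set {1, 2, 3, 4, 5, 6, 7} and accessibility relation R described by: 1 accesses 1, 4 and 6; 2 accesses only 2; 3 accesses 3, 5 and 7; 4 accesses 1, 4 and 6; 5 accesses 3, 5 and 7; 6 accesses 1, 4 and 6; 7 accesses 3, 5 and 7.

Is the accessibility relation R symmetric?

Yes

Symmetric: yes — every pair in R has its reverse in R.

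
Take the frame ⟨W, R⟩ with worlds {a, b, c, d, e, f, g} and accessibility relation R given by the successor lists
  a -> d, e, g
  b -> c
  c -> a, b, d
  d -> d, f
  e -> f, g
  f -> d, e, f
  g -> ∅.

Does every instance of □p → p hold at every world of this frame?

By correspondence theory, T is valid on a frame iff R is reflexive.
Reflexive: no — a is not related to itself.

No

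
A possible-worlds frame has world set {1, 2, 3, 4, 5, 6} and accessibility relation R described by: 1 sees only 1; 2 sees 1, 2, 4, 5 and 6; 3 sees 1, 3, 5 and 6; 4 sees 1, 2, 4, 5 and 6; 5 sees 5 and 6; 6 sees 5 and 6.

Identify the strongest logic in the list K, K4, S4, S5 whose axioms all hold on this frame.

Transitive (axiom 4): yes — every two-step R-path is closed by a direct edge.
Reflexive (axiom T): yes — every world is R-related to itself.
Euclidean (axiom 5): no — 2 R 1 and 2 R 4, but not 1 R 4.
So F validates K, K4, S4; S5 would additionally require R to be Euclidean. The strongest is S4.

S4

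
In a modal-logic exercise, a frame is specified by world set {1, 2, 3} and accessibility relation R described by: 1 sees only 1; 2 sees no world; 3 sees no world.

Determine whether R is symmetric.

Symmetric: yes — every pair in R has its reverse in R.

Yes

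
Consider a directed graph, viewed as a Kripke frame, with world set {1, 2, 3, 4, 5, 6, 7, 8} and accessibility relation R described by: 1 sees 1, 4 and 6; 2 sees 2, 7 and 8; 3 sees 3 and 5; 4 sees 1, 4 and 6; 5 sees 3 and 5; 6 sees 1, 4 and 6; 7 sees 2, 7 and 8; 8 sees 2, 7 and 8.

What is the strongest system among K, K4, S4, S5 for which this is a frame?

Transitive (axiom 4): yes — every two-step R-path is closed by a direct edge.
Reflexive (axiom T): yes — every world is R-related to itself.
Euclidean (axiom 5): yes — any two successors of a common world are R-related.
So F validates K, K4, S4, S5. The strongest is S5.

S5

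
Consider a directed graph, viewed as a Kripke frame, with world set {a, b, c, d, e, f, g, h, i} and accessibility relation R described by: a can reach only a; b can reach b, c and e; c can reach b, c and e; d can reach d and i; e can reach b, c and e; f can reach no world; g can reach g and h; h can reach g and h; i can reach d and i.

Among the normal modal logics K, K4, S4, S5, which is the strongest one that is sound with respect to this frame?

K4

Transitive (axiom 4): yes — every two-step R-path is closed by a direct edge.
Reflexive (axiom T): no — f is not related to itself.
Euclidean (axiom 5): yes — any two successors of a common world are R-related.
So F validates K, K4; S4 would additionally require R to be reflexive. The strongest is K4.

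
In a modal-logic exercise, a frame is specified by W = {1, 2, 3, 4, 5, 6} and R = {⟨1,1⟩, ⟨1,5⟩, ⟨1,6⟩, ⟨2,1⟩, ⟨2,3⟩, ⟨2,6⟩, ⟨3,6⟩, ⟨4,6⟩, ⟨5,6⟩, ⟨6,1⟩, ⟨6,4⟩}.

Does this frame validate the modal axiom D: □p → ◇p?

Yes

By correspondence theory, D is valid on a frame iff R is serial.
Serial: yes — every world has a successor (e.g. 1 R 1).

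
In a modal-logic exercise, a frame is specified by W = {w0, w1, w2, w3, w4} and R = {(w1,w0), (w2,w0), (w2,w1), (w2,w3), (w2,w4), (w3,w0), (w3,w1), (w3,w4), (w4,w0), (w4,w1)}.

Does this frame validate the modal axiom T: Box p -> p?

The schema T characterises exactly the reflexive frames.
Reflexive: no — w0 is not related to itself.

No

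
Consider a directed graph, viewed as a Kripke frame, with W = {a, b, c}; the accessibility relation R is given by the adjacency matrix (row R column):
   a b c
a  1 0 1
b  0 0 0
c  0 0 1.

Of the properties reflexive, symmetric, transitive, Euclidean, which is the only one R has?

transitive

Reflexive: no — b is not related to itself.
Symmetric: no — a R c but not c R a.
Transitive: yes — every two-step R-path is closed by a direct edge.
Euclidean: no — a R c and a R a, but not c R a.
Only transitive holds.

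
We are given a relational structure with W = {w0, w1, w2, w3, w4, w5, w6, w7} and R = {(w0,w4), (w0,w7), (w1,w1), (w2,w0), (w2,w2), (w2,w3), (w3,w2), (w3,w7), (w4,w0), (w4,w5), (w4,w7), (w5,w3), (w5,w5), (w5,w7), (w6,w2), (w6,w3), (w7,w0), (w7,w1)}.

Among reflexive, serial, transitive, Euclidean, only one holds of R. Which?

Reflexive: no — w0 is not related to itself.
Serial: yes — every world has a successor (e.g. w0 R w4).
Transitive: no — w0 R w4 and w4 R w5, but not w0 R w5.
Euclidean: no — w0 R w7 and w0 R w4, but not w7 R w4.
Only serial holds.

serial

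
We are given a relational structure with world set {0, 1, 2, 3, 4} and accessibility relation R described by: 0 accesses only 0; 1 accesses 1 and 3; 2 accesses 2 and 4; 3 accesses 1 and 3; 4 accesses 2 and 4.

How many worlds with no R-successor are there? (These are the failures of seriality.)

0

R is serial; there are no such worlds.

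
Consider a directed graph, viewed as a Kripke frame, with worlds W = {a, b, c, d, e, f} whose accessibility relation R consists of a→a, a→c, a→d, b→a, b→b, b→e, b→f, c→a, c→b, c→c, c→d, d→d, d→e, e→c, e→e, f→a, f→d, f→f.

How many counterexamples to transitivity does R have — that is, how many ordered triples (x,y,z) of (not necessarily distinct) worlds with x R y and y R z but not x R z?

Enumerating: (a,c,b), (a,d,e), (b,a,c), (b,a,d), (b,e,c), (b,f,d), (c,b,e), (c,b,f), (c,d,e), (d,e,c), (e,c,a), (e,c,b), (e,c,d), (f,a,c), (f,d,e).

15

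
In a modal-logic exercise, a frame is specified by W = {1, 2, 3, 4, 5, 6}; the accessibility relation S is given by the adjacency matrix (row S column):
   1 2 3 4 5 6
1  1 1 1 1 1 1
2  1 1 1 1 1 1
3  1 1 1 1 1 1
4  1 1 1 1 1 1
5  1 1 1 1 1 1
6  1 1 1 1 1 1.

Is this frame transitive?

Transitive: yes — every two-step S-path is closed by a direct edge.

Yes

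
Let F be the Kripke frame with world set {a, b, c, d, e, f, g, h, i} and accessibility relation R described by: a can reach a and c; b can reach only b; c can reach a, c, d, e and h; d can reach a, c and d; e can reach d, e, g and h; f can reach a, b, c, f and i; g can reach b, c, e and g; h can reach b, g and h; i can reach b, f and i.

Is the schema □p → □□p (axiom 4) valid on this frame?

No

The schema 4 characterises exactly the transitive frames.
Transitive: no — a R c and c R d, but not a R d.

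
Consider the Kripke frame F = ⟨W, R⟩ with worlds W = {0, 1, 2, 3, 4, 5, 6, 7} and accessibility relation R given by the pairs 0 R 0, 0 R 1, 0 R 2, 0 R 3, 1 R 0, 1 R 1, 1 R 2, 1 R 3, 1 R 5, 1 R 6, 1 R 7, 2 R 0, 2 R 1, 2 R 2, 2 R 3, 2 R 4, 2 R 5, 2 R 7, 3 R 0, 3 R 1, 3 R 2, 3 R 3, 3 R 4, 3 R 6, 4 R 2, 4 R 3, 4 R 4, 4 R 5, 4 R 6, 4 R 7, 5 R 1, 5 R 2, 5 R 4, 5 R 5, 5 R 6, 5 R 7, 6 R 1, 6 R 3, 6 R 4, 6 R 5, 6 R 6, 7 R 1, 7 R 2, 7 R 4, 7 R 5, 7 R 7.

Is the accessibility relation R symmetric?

Symmetric: yes — every pair in R has its reverse in R.

Yes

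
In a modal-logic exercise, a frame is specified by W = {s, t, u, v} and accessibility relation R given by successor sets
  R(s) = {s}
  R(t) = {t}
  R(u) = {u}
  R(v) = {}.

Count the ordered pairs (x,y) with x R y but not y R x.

0

R is symmetric; there are no such tuples.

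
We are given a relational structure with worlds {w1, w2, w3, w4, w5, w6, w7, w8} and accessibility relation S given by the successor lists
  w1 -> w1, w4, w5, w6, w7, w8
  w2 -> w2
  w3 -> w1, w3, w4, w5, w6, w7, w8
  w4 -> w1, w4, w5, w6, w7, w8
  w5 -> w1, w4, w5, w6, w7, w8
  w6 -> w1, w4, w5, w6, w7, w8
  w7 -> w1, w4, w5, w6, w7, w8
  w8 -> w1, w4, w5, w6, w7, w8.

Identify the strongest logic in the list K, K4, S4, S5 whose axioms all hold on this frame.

Transitive (axiom 4): yes — every two-step S-path is closed by a direct edge.
Reflexive (axiom T): yes — every world is S-related to itself.
Euclidean (axiom 5): no — w3 S w1 and w3 S w3, but not w1 S w3.
So F validates K, K4, S4; S5 would additionally require S to be Euclidean. The strongest is S4.

S4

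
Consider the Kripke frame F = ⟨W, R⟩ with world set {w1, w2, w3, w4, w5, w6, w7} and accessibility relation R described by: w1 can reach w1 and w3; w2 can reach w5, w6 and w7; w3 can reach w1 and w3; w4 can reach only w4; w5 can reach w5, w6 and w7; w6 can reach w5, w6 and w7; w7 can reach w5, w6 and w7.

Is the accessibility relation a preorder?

No

Reflexive: no — w2 is not related to itself.
Transitive: yes — every two-step R-path is closed by a direct edge.
So R is not a preorder.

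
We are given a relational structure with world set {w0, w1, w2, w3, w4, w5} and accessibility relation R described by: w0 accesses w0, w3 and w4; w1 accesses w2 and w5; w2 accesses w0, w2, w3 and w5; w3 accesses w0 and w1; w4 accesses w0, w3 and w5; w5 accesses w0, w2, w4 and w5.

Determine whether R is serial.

Yes

Serial: yes — every world has a successor (e.g. w0 R w0).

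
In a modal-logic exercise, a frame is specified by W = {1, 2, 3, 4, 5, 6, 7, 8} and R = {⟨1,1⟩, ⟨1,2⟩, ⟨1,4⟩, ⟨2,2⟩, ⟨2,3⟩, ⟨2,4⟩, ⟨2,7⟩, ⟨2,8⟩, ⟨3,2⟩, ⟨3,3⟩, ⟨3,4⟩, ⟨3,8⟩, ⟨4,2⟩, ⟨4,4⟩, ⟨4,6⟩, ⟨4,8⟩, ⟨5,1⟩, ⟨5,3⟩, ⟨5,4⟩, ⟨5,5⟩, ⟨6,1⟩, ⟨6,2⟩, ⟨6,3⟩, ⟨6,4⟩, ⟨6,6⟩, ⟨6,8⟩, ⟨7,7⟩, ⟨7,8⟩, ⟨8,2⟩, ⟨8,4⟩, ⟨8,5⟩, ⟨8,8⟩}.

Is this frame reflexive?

Yes

Reflexive: yes — every world is R-related to itself.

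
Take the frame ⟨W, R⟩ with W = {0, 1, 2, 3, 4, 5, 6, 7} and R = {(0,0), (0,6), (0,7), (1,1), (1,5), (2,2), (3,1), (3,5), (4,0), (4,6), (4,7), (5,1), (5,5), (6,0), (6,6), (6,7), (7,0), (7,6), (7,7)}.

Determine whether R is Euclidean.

Euclidean: yes — any two successors of a common world are R-related.

Yes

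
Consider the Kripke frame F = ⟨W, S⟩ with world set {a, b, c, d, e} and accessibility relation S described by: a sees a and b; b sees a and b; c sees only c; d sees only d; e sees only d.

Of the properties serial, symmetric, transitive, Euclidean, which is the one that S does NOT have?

symmetric

Serial: yes — every world has a successor (e.g. a S a).
Symmetric: no — e S d but not d S e.
Transitive: yes — every two-step S-path is closed by a direct edge.
Euclidean: yes — any two successors of a common world are S-related.
Only symmetric fails.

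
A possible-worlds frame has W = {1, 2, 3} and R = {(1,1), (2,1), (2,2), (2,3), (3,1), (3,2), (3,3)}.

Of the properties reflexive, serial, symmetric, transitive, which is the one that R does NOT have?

symmetric

Reflexive: yes — every world is R-related to itself.
Serial: yes — every world has a successor (e.g. 1 R 1).
Symmetric: no — 2 R 1 but not 1 R 2.
Transitive: yes — every two-step R-path is closed by a direct edge.
Only symmetric fails.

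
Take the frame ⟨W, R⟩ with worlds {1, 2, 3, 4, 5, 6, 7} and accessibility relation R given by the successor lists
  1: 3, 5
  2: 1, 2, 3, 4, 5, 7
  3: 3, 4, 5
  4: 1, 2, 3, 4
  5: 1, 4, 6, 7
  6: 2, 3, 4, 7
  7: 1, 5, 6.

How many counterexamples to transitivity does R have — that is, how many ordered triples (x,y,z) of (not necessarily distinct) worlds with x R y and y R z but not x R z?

37

Enumerating: (1,3,4), (1,5,1), (1,5,4), (1,5,6), (1,5,7), (2,5,6), (2,7,6), (3,4,1), (3,4,2), (3,5,1), (3,5,6), (3,5,7), … and 25 more.
Total: 37.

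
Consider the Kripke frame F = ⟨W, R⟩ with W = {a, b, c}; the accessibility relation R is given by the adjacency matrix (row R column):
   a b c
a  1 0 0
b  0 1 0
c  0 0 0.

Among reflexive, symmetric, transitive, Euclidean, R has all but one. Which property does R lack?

reflexive

Reflexive: no — c is not related to itself.
Symmetric: yes — every pair in R has its reverse in R.
Transitive: yes — every two-step R-path is closed by a direct edge.
Euclidean: yes — any two successors of a common world are R-related.
Only reflexive fails.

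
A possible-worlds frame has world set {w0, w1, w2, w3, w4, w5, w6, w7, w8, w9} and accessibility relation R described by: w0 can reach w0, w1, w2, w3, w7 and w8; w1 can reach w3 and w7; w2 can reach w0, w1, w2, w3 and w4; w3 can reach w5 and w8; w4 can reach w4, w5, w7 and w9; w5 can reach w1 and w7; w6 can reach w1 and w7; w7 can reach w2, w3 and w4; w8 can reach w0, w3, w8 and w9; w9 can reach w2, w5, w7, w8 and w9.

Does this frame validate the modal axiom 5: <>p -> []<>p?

No

Axiom 5 corresponds to the accessibility relation being Euclidean.
Euclidean: no — w0 R w1 and w0 R w2, but not w1 R w2.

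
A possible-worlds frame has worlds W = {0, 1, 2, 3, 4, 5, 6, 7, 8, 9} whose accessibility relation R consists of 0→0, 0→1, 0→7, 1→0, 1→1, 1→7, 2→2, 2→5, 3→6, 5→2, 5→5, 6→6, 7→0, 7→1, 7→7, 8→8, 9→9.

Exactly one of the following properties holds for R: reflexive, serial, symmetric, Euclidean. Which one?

Euclidean

Reflexive: no — 3 is not related to itself.
Serial: no — 4 has no R-successor.
Symmetric: no — 3 R 6 but not 6 R 3.
Euclidean: yes — any two successors of a common world are R-related.
Only Euclidean holds.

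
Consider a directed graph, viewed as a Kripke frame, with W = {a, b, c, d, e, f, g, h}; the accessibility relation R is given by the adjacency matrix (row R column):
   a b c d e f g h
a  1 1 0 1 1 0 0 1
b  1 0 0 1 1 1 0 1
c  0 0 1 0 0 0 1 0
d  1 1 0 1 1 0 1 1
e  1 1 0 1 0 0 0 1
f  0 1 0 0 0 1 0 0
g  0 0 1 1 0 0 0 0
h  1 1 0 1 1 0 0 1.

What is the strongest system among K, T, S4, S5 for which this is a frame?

Reflexive (axiom T): no — b is not related to itself.
Transitive (axiom 4): no — a R b and b R f, but not a R f.
Euclidean (axiom 5): no — b R a and b R f, but not a R f.
So F validates K; T would additionally require R to be reflexive. The strongest is K.

K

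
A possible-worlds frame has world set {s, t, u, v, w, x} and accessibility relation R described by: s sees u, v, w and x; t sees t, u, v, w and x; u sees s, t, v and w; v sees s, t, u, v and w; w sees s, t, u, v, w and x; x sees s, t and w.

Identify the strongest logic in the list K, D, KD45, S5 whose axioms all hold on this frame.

Serial (axiom D): yes — every world has a successor (e.g. s R u).
Euclidean (axiom 5): no — s R u and s R x, but not u R x.
Transitive (axiom 4): no — s R u and u R t, but not s R t.
Reflexive (axiom T): no — s is not related to itself.
So F validates K, D; KD45 would additionally require R to be Euclidean and transitive. The strongest is D.

D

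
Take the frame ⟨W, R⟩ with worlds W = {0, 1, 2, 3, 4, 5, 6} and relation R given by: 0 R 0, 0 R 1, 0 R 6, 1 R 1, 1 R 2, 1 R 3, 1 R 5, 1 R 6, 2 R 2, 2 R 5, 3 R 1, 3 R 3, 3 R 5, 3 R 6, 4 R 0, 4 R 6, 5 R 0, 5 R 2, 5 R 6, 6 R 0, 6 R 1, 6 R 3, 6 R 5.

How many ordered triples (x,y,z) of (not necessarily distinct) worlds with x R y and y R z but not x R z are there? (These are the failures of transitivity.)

Enumerating: (0,1,2), (0,1,3), (0,1,5), (0,6,3), (0,6,5), (1,5,0), (1,6,0), (2,5,0), (2,5,6), (3,1,2), (3,5,0), (3,5,2), … and 16 more.
Total: 28.

28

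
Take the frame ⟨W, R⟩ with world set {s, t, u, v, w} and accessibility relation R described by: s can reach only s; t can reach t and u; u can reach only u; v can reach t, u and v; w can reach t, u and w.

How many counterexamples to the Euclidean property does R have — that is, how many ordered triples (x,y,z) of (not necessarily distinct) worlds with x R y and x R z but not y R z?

Enumerating: (t,u,t), (v,t,v), (v,u,t), (v,u,v), (w,t,w), (w,u,t), (w,u,w).

7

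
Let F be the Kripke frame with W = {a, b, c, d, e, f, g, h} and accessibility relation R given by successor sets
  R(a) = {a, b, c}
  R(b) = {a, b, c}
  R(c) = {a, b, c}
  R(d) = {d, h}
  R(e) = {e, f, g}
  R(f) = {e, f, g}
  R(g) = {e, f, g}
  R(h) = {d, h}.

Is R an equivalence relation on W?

Yes

Reflexive: yes — every world is R-related to itself.
Symmetric: yes — every pair in R has its reverse in R.
Transitive: yes — every two-step R-path is closed by a direct edge.
So R is an equivalence relation.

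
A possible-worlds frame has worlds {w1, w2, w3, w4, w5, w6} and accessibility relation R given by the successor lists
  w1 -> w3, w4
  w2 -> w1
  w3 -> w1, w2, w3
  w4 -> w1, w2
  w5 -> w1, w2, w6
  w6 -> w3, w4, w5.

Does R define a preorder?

Reflexive: no — w1 is not related to itself.
Transitive: no — w1 R w3 and w3 R w2, but not w1 R w2.
So R is not a preorder.

No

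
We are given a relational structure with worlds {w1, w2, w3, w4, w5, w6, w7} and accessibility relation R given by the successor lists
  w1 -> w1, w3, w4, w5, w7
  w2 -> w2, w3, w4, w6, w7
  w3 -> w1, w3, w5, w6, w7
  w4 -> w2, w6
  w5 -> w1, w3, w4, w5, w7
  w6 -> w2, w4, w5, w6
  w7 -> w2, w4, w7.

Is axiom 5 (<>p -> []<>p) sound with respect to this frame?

Axiom 5 corresponds to the accessibility relation being Euclidean.
Euclidean: no — w1 R w3 and w1 R w4, but not w3 R w4.

No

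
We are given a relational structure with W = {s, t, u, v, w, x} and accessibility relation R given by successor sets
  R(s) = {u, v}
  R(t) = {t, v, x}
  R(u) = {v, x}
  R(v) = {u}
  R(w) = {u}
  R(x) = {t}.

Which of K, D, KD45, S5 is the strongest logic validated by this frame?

Serial (axiom D): yes — every world has a successor (e.g. s R u).
Euclidean (axiom 5): no — t R v and t R x, but not v R x.
Transitive (axiom 4): no — s R u and u R x, but not s R x.
Reflexive (axiom T): no — s is not related to itself.
So F validates K, D; KD45 would additionally require R to be Euclidean and transitive. The strongest is D.

D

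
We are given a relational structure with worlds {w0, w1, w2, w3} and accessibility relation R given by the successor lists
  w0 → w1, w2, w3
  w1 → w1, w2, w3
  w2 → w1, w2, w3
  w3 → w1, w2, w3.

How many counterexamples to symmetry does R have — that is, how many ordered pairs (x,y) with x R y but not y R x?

3

Enumerating: (w0,w1), (w0,w2), (w0,w3).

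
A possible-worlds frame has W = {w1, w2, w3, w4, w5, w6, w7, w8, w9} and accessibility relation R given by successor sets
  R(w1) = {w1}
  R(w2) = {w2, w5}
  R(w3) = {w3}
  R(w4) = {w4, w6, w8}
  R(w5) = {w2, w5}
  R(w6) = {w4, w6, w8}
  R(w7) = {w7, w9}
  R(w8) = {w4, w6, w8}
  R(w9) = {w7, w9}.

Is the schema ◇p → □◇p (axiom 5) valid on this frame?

Yes

By correspondence theory, 5 is valid on a frame iff R is Euclidean.
Euclidean: yes — any two successors of a common world are R-related.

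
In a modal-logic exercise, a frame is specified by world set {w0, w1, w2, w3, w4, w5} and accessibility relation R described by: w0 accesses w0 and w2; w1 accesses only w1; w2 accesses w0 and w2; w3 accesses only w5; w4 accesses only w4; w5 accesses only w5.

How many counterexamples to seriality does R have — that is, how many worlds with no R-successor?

0

R is serial; there are no such worlds.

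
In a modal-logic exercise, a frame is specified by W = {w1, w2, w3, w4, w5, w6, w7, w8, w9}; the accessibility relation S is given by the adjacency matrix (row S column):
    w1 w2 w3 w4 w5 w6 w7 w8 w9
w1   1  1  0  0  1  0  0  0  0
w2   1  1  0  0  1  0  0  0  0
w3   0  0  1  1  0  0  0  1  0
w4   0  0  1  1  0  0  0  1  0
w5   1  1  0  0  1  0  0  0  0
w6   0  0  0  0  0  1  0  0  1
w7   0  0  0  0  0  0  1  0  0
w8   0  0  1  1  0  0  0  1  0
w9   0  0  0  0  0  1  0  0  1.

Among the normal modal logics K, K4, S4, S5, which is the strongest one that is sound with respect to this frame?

Transitive (axiom 4): yes — every two-step S-path is closed by a direct edge.
Reflexive (axiom T): yes — every world is S-related to itself.
Euclidean (axiom 5): yes — any two successors of a common world are S-related.
So F validates K, K4, S4, S5. The strongest is S5.

S5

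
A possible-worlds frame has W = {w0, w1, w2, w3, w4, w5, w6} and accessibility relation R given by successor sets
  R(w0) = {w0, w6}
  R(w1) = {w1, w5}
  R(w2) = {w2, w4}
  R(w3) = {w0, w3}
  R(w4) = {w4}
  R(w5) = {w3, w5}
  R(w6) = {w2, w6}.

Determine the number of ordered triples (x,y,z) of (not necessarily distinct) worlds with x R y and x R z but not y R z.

Enumerating: (w0,w6,w0), (w1,w5,w1), (w2,w4,w2), (w3,w0,w3), (w5,w3,w5), (w6,w2,w6).

6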